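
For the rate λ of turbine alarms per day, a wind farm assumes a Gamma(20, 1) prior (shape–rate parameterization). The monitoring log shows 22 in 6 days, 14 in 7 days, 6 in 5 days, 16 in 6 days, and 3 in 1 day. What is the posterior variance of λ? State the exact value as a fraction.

Total count: 22 + 14 + 6 + 16 + 3 = 61.
Total exposure: 6 + 7 + 5 + 6 + 1 = 25 days.
Posterior: α' = 20 + 61 = 81, β' = 1 + 25 = 26.
Posterior variance = α'/β'² = 81/676.

81/676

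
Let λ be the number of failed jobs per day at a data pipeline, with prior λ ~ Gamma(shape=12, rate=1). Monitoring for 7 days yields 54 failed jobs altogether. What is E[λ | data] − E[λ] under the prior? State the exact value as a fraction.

-15/4

Total count 54 over total exposure 7 days.
The Gamma prior is conjugate for the Poisson rate, so λ | data ~ Gamma(12+54, 1+7) = Gamma(66, 8).
Posterior mean = 66/8 = 33/4; prior mean = 12/1 = 12. Difference = 33/4 − 12 = -15/4.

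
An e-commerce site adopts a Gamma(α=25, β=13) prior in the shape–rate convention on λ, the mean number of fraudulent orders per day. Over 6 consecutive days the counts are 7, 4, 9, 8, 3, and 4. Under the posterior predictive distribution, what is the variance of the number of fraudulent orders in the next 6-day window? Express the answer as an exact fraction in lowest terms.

Total count: 7 + 4 + 9 + 8 + 3 + 4 = 35.
Total exposure: 6 days.
Conjugate update: add total count to the shape and total exposure to the rate, giving Gamma(60, 19).
The posterior predictive for a window of length T is Negative Binomial with variance T·α'·(β'+T)/β'² = 6·60·25/361 = 9000/361.

9000/361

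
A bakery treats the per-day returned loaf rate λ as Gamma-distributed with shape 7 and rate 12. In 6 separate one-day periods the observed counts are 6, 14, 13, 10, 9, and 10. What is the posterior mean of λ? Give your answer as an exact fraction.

23/6

Total count: 6 + 14 + 13 + 10 + 9 + 10 = 62.
Total exposure: 6 days.
By Gamma–Poisson conjugacy, the posterior is Gamma(α + Σx, β + Σt) = Gamma(7 + 62, 12 + 6) = Gamma(69, 18).
Posterior mean = α'/β' = 69/18 = 23/6.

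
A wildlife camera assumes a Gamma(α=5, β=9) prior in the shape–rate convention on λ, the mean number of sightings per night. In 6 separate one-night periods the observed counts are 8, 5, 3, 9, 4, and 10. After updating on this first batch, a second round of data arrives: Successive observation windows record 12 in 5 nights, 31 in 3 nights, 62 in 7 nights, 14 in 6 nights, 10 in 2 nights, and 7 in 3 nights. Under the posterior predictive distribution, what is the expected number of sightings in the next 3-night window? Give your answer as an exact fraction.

540/41

Total count: 8 + 5 + 3 + 9 + 4 + 10 = 39.
Total exposure: 6 nights.
After the first batch: Gamma(5 + 39, 9 + 6) = Gamma(44, 15).
Total count: 12 + 31 + 62 + 14 + 10 + 7 = 136.
Total exposure: 5 + 3 + 7 + 6 + 2 + 3 = 26 nights.
After the second batch: Gamma(44 + 136, 15 + 26) = Gamma(180, 41).
Predictive mean over a 3-night window = T·E[λ|data] = 3·180/41 = 540/41.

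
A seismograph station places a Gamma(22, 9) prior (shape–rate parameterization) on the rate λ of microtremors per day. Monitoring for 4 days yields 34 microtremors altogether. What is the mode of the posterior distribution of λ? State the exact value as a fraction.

Total count 34 over total exposure 4 days.
Gamma(α, β) with Poisson data over total exposure Σt gives posterior Gamma(α+Σx, β+Σt) = Gamma(56, 13).
Posterior mode = (α'−1)/β' = 55/13.

55/13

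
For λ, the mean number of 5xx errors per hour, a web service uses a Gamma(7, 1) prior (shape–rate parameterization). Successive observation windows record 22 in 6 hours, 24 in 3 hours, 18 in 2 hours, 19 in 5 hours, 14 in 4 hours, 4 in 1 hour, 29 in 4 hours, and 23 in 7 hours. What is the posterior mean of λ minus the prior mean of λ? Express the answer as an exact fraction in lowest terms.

-71/33

Total count: 22 + 24 + 18 + 19 + 14 + 4 + 29 + 23 = 153.
Total exposure: 6 + 3 + 2 + 5 + 4 + 1 + 4 + 7 = 32 hours.
The Gamma prior is conjugate for the Poisson rate, so λ | data ~ Gamma(7+153, 1+32) = Gamma(160, 33).
Posterior mean = 160/33 = 160/33; prior mean = 7/1 = 7. Difference = 160/33 − 7 = -71/33.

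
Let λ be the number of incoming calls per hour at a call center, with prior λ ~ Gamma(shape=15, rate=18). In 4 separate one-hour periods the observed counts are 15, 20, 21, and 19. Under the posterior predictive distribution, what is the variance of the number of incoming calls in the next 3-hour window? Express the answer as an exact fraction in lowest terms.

3375/242

Total count: 15 + 20 + 21 + 19 = 75.
Total exposure: 4 hours.
By Gamma–Poisson conjugacy, the posterior is Gamma(α + Σx, β + Σt) = Gamma(15 + 75, 18 + 4) = Gamma(90, 22).
The posterior predictive for a window of length T is Negative Binomial with variance T·α'·(β'+T)/β'² = 3·90·25/484 = 3375/242.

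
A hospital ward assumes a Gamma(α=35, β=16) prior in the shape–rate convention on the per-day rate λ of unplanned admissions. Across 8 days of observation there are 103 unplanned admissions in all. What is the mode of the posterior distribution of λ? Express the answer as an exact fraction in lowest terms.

137/24

Total count 103 over total exposure 8 days.
Gamma(α, β) with Poisson data over total exposure Σt gives posterior Gamma(α+Σx, β+Σt) = Gamma(138, 24).
Posterior mode = (α'−1)/β' = 137/24.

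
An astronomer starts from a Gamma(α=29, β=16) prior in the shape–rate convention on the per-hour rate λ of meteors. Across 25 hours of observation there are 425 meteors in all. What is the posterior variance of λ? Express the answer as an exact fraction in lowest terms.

454/1681

Total count 425 over total exposure 25 hours.
The Gamma prior is conjugate for the Poisson rate, so λ | data ~ Gamma(29+425, 16+25) = Gamma(454, 41).
Posterior variance = α'/β'² = 454/1681.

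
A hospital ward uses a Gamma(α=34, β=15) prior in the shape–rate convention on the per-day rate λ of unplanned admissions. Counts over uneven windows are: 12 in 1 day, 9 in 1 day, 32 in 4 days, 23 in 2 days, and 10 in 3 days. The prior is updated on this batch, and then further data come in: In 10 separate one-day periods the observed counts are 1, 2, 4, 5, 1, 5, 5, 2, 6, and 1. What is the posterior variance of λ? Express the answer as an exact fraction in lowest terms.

Total count: 12 + 9 + 32 + 23 + 10 = 86.
Total exposure: 1 + 1 + 4 + 2 + 3 = 11 days.
After the first batch: Gamma(34 + 86, 15 + 11) = Gamma(120, 26).
Total count: 1 + 2 + 4 + 5 + 1 + 5 + 5 + 2 + 6 + 1 = 32.
Total exposure: 10 days.
After the second batch: Gamma(120 + 32, 26 + 10) = Gamma(152, 36).
Posterior variance = α'/β'² = 152/1296 = 19/162.

19/162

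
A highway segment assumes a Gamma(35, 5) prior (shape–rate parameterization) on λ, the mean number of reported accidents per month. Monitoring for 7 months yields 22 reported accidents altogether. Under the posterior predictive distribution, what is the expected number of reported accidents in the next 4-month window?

19

Total count 22 over total exposure 7 months.
Gamma(α, β) with Poisson data over total exposure Σt gives posterior Gamma(α+Σx, β+Σt) = Gamma(57, 12).
Predictive mean over a 4-month window = T·E[λ|data] = 4·57/12 = 19.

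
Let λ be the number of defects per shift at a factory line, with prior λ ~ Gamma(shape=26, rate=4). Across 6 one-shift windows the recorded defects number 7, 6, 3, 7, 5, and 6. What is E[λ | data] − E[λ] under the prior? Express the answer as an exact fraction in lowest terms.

Total count: 7 + 6 + 3 + 7 + 5 + 6 = 34.
Total exposure: 6 shifts.
The Gamma prior is conjugate for the Poisson rate, so λ | data ~ Gamma(26+34, 4+6) = Gamma(60, 10).
Posterior mean = 60/10 = 6; prior mean = 26/4 = 13/2. Difference = 6 − 13/2 = -1/2.

-1/2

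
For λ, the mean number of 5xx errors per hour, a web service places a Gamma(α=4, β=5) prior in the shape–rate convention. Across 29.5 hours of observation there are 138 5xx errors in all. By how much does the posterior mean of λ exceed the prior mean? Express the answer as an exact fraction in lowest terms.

Total count 138 over total exposure 29.5 hours.
Conjugate update: add total count to the shape and total exposure to the rate, giving Gamma(142, 69/2).
Posterior mean = 142/(69/2) = 284/69; prior mean = 4/5 = 4/5. Difference = 284/69 − 4/5 = 1144/345.

1144/345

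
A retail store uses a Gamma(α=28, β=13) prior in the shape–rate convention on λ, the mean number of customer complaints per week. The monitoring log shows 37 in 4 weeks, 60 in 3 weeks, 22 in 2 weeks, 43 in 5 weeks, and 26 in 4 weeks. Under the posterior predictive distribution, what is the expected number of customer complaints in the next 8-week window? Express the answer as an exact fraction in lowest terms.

1728/31

Total count: 37 + 60 + 22 + 43 + 26 = 188.
Total exposure: 4 + 3 + 2 + 5 + 4 = 18 weeks.
Conjugate update: add total count to the shape and total exposure to the rate, giving Gamma(216, 31).
Predictive mean over an 8-week window = T·E[λ|data] = 8·216/31 = 1728/31.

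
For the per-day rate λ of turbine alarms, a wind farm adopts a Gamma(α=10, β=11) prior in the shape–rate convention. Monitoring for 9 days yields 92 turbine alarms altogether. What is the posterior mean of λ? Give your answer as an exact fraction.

51/10

Total count 92 over total exposure 9 days.
Gamma(α, β) with Poisson data over total exposure Σt gives posterior Gamma(α+Σx, β+Σt) = Gamma(102, 20).
Posterior mean = α'/β' = 102/20 = 51/10.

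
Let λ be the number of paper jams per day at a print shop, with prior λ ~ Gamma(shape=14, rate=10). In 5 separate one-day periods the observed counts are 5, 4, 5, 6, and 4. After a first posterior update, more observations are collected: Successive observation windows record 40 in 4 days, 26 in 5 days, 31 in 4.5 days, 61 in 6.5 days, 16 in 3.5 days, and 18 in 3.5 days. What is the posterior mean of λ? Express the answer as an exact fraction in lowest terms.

Total count: 5 + 4 + 5 + 6 + 4 = 24.
Total exposure: 5 days.
After the first batch: Gamma(14 + 24, 10 + 5) = Gamma(38, 15).
Total count: 40 + 26 + 31 + 61 + 16 + 18 = 192.
Total exposure: 4 + 5 + 4.5 + 6.5 + 3.5 + 3.5 = 27 days.
After the second batch: Gamma(38 + 192, 15 + 27) = Gamma(230, 42).
Posterior mean = α'/β' = 230/42 = 115/21.

115/21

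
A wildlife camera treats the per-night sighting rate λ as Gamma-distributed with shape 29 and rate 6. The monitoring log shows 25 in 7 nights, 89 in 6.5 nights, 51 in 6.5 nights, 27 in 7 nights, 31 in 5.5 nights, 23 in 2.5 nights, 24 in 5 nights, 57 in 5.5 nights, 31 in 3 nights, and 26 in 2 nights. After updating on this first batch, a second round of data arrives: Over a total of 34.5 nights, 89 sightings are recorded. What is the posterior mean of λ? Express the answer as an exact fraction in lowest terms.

502/91

Total count: 25 + 89 + 51 + 27 + 31 + 23 + 24 + 57 + 31 + 26 = 384.
Total exposure: 7 + 6.5 + 6.5 + 7 + 5.5 + 2.5 + 5 + 5.5 + 3 + 2 = 50.5 nights.
After the first batch: Gamma(29 + 384, 6 + 50.5) = Gamma(413, 113/2).
Total count 89 over total exposure 34.5 nights.
After the second batch: Gamma(413 + 89, 113/2 + 34.5) = Gamma(502, 91).
Posterior mean = α'/β' = 502/91.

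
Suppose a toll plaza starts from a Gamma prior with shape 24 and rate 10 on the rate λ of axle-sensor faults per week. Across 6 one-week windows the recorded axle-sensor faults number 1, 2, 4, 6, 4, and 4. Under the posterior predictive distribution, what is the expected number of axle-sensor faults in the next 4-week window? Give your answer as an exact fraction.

45/4

Total count: 1 + 2 + 4 + 6 + 4 + 4 = 21.
Total exposure: 6 weeks.
Conjugate update: add total count to the shape and total exposure to the rate, giving Gamma(45, 16).
Predictive mean over a 4-week window = T·E[λ|data] = 4·45/16 = 45/4.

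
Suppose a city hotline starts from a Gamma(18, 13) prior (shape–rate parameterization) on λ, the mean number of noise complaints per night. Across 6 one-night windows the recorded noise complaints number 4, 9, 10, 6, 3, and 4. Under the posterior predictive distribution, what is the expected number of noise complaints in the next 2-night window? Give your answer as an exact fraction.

108/19

Total count: 4 + 9 + 10 + 6 + 3 + 4 = 36.
Total exposure: 6 nights.
Gamma(α, β) with Poisson data over total exposure Σt gives posterior Gamma(α+Σx, β+Σt) = Gamma(54, 19).
Predictive mean over a 2-night window = T·E[λ|data] = 2·54/19 = 108/19.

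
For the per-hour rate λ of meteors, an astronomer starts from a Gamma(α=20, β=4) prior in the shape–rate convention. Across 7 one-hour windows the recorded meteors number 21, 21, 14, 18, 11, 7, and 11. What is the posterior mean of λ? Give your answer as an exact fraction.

123/11

Total count: 21 + 21 + 14 + 18 + 11 + 7 + 11 = 103.
Total exposure: 7 hours.
Conjugate update: add total count to the shape and total exposure to the rate, giving Gamma(123, 11).
Posterior mean = α'/β' = 123/11.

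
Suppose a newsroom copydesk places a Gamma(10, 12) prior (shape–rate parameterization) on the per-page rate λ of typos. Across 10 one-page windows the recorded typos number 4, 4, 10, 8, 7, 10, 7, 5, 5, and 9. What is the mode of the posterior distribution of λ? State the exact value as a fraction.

39/11

Total count: 4 + 4 + 10 + 8 + 7 + 10 + 7 + 5 + 5 + 9 = 69.
Total exposure: 10 pages.
Gamma(α, β) with Poisson data over total exposure Σt gives posterior Gamma(α+Σx, β+Σt) = Gamma(79, 22).
Posterior mode = (α'−1)/β' = 78/22 = 39/11.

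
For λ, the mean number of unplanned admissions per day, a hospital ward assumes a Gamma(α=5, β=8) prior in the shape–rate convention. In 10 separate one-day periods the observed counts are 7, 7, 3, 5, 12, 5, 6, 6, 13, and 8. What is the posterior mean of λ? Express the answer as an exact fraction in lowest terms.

Total count: 7 + 7 + 3 + 5 + 12 + 5 + 6 + 6 + 13 + 8 = 72.
Total exposure: 10 days.
The Gamma prior is conjugate for the Poisson rate, so λ | data ~ Gamma(5+72, 8+10) = Gamma(77, 18).
Posterior mean = α'/β' = 77/18.

77/18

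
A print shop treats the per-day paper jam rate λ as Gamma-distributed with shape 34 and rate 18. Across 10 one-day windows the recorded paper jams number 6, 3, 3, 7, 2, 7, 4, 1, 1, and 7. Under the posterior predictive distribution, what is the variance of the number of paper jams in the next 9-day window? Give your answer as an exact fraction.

24975/784

Total count: 6 + 3 + 3 + 7 + 2 + 7 + 4 + 1 + 1 + 7 = 41.
Total exposure: 10 days.
Gamma(α, β) with Poisson data over total exposure Σt gives posterior Gamma(α+Σx, β+Σt) = Gamma(75, 28).
The posterior predictive for a window of length T is Negative Binomial with variance T·α'·(β'+T)/β'² = 9·75·37/784 = 24975/784.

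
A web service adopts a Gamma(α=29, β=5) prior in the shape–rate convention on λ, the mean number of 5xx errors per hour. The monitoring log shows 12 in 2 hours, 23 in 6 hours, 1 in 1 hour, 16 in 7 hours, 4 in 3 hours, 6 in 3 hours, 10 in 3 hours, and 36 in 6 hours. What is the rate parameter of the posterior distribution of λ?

36

Total count: 12 + 23 + 1 + 16 + 4 + 6 + 10 + 36 = 108.
Total exposure: 2 + 6 + 1 + 7 + 3 + 3 + 3 + 6 = 31 hours.
The Gamma prior is conjugate for the Poisson rate, so λ | data ~ Gamma(29+108, 5+31) = Gamma(137, 36).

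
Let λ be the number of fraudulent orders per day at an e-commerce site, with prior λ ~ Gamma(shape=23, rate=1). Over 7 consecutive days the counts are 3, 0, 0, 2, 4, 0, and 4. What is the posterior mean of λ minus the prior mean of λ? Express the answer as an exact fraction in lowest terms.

-37/2

Total count: 3 + 0 + 0 + 2 + 4 + 0 + 4 = 13.
Total exposure: 7 days.
The Gamma prior is conjugate for the Poisson rate, so λ | data ~ Gamma(23+13, 1+7) = Gamma(36, 8).
Posterior mean = 36/8 = 9/2; prior mean = 23/1 = 23. Difference = 9/2 − 23 = -37/2.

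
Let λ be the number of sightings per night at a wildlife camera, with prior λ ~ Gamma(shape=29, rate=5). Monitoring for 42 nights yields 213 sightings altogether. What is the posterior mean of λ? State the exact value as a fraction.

Total count 213 over total exposure 42 nights.
The Gamma prior is conjugate for the Poisson rate, so λ | data ~ Gamma(29+213, 5+42) = Gamma(242, 47).
Posterior mean = α'/β' = 242/47.

242/47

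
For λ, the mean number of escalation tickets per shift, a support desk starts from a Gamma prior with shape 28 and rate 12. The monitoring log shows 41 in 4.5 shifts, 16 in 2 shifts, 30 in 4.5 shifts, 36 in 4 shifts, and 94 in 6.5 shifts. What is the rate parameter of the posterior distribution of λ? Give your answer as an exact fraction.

67/2

Total count: 41 + 16 + 30 + 36 + 94 = 217.
Total exposure: 4.5 + 2 + 4.5 + 4 + 6.5 = 21.5 shifts.
By Gamma–Poisson conjugacy, the posterior is Gamma(α + Σx, β + Σt) = Gamma(28 + 217, 12 + 21.5) = Gamma(245, 67/2).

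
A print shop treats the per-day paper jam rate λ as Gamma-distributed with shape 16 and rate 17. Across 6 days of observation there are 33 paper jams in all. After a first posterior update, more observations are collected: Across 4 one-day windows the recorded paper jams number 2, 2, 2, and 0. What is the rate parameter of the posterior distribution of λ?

27

Total count 33 over total exposure 6 days.
After the first batch: Gamma(16 + 33, 17 + 6) = Gamma(49, 23).
Total count: 2 + 2 + 2 + 0 = 6.
Total exposure: 4 days.
After the second batch: Gamma(49 + 6, 23 + 4) = Gamma(55, 27).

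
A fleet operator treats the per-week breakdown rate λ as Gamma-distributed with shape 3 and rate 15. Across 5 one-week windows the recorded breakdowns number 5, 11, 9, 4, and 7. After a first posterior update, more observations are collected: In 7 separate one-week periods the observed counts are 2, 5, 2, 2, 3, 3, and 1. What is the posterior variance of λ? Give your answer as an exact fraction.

Total count: 5 + 11 + 9 + 4 + 7 = 36.
Total exposure: 5 weeks.
After the first batch: Gamma(3 + 36, 15 + 5) = Gamma(39, 20).
Total count: 2 + 5 + 2 + 2 + 3 + 3 + 1 = 18.
Total exposure: 7 weeks.
After the second batch: Gamma(39 + 18, 20 + 7) = Gamma(57, 27).
Posterior variance = α'/β'² = 57/729 = 19/243.

19/243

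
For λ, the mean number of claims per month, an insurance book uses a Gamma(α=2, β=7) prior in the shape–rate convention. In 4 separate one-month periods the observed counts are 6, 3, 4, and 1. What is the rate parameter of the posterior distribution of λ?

Total count: 6 + 3 + 4 + 1 = 14.
Total exposure: 4 months.
Posterior: α' = 2 + 14 = 16, β' = 7 + 4 = 11.

11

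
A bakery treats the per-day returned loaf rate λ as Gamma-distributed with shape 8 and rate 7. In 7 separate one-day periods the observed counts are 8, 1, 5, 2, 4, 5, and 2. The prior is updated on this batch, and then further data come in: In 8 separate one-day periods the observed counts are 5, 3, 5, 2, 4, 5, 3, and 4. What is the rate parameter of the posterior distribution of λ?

Total count: 8 + 1 + 5 + 2 + 4 + 5 + 2 = 27.
Total exposure: 7 days.
After the first batch: Gamma(8 + 27, 7 + 7) = Gamma(35, 14).
Total count: 5 + 3 + 5 + 2 + 4 + 5 + 3 + 4 = 31.
Total exposure: 8 days.
After the second batch: Gamma(35 + 31, 14 + 8) = Gamma(66, 22).

22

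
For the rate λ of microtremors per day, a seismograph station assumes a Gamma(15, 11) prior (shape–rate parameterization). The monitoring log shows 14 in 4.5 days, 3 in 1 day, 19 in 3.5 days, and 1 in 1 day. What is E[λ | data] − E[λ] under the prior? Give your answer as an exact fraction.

257/231

Total count: 14 + 3 + 19 + 1 = 37.
Total exposure: 4.5 + 1 + 3.5 + 1 = 10 days.
By Gamma–Poisson conjugacy, the posterior is Gamma(α + Σx, β + Σt) = Gamma(15 + 37, 11 + 10) = Gamma(52, 21).
Posterior mean = 52/21 = 52/21; prior mean = 15/11 = 15/11. Difference = 52/21 − 15/11 = 257/231.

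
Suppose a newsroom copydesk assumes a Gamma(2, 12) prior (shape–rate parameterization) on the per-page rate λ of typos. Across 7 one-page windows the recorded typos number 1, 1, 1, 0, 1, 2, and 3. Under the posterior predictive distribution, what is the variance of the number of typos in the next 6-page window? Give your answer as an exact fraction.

1650/361

Total count: 1 + 1 + 1 + 0 + 1 + 2 + 3 = 9.
Total exposure: 7 pages.
Conjugate update: add total count to the shape and total exposure to the rate, giving Gamma(11, 19).
The posterior predictive for a window of length T is Negative Binomial with variance T·α'·(β'+T)/β'² = 6·11·25/361 = 1650/361.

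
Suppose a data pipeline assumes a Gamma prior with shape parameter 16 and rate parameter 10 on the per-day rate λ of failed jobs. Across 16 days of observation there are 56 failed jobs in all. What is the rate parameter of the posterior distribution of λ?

26

Total count 56 over total exposure 16 days.
Conjugate update: add total count to the shape and total exposure to the rate, giving Gamma(72, 26).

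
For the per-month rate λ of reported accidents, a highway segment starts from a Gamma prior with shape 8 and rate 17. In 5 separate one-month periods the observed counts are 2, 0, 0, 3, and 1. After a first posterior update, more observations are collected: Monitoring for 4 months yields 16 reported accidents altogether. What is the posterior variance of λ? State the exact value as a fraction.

15/338

Total count: 2 + 0 + 0 + 3 + 1 = 6.
Total exposure: 5 months.
After the first batch: Gamma(8 + 6, 17 + 5) = Gamma(14, 22).
Total count 16 over total exposure 4 months.
After the second batch: Gamma(14 + 16, 22 + 4) = Gamma(30, 26).
Posterior variance = α'/β'² = 30/676 = 15/338.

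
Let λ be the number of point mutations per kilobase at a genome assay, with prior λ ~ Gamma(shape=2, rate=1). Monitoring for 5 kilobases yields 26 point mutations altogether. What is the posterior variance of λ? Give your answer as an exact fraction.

7/9

Total count 26 over total exposure 5 kilobases.
Gamma(α, β) with Poisson data over total exposure Σt gives posterior Gamma(α+Σx, β+Σt) = Gamma(28, 6).
Posterior variance = α'/β'² = 28/36 = 7/9.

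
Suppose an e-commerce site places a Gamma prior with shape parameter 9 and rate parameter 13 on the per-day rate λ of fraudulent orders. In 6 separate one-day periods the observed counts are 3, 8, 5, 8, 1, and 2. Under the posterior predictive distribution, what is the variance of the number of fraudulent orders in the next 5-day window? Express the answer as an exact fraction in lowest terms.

4320/361

Total count: 3 + 8 + 5 + 8 + 1 + 2 = 27.
Total exposure: 6 days.
Gamma(α, β) with Poisson data over total exposure Σt gives posterior Gamma(α+Σx, β+Σt) = Gamma(36, 19).
The posterior predictive for a window of length T is Negative Binomial with variance T·α'·(β'+T)/β'² = 5·36·24/361 = 4320/361.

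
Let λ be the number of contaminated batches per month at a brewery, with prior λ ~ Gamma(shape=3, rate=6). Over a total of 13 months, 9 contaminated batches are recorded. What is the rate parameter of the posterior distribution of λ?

19

Total count 9 over total exposure 13 months.
Posterior: α' = 3 + 9 = 12, β' = 6 + 13 = 19.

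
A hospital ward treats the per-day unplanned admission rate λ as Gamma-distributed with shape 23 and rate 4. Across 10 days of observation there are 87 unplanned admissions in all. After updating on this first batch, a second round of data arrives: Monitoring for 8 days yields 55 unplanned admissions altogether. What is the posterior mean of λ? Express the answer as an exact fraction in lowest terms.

15/2

Total count 87 over total exposure 10 days.
After the first batch: Gamma(23 + 87, 4 + 10) = Gamma(110, 14).
Total count 55 over total exposure 8 days.
After the second batch: Gamma(110 + 55, 14 + 8) = Gamma(165, 22).
Posterior mean = α'/β' = 165/22 = 15/2.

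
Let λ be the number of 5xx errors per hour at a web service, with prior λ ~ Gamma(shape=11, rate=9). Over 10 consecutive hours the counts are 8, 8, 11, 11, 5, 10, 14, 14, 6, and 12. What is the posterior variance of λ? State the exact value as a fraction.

110/361

Total count: 8 + 8 + 11 + 11 + 5 + 10 + 14 + 14 + 6 + 12 = 99.
Total exposure: 10 hours.
The Gamma prior is conjugate for the Poisson rate, so λ | data ~ Gamma(11+99, 9+10) = Gamma(110, 19).
Posterior variance = α'/β'² = 110/361.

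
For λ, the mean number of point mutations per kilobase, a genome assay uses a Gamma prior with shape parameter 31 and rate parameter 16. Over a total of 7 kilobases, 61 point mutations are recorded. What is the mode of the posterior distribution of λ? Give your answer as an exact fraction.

Total count 61 over total exposure 7 kilobases.
Posterior: α' = 31 + 61 = 92, β' = 16 + 7 = 23.
Posterior mode = (α'−1)/β' = 91/23.

91/23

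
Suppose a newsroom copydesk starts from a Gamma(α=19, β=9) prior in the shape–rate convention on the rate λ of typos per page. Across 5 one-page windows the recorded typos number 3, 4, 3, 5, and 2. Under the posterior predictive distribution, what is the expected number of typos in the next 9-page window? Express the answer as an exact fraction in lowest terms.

Total count: 3 + 4 + 3 + 5 + 2 = 17.
Total exposure: 5 pages.
By Gamma–Poisson conjugacy, the posterior is Gamma(α + Σx, β + Σt) = Gamma(19 + 17, 9 + 5) = Gamma(36, 14).
Predictive mean over a 9-page window = T·E[λ|data] = 9·36/14 = 162/7.

162/7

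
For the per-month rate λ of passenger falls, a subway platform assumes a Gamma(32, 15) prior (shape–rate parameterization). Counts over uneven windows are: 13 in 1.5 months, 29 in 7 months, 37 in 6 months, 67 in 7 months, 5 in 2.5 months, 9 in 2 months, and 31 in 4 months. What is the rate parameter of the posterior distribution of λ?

45

Total count: 13 + 29 + 37 + 67 + 5 + 9 + 31 = 191.
Total exposure: 1.5 + 7 + 6 + 7 + 2.5 + 2 + 4 = 30 months.
Gamma(α, β) with Poisson data over total exposure Σt gives posterior Gamma(α+Σx, β+Σt) = Gamma(223, 45).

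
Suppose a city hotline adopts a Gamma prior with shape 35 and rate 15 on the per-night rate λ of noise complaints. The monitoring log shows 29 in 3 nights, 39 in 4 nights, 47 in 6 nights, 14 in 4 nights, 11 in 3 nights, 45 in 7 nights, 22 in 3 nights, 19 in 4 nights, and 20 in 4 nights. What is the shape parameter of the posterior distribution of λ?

Total count: 29 + 39 + 47 + 14 + 11 + 45 + 22 + 19 + 20 = 246.
Total exposure: 3 + 4 + 6 + 4 + 3 + 7 + 3 + 4 + 4 = 38 nights.
Posterior: α' = 35 + 246 = 281, β' = 15 + 38 = 53.

281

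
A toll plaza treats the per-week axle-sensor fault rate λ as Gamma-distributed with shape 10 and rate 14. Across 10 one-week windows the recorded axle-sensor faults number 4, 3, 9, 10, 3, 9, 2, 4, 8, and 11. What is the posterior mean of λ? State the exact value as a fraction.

Total count: 4 + 3 + 9 + 10 + 3 + 9 + 2 + 4 + 8 + 11 = 63.
Total exposure: 10 weeks.
Posterior: α' = 10 + 63 = 73, β' = 14 + 10 = 24.
Posterior mean = α'/β' = 73/24.

73/24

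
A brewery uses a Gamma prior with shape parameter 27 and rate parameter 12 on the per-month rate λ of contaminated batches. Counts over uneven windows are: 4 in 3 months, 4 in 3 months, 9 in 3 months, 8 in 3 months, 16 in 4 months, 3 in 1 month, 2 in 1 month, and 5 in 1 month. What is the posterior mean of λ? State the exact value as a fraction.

Total count: 4 + 4 + 9 + 8 + 16 + 3 + 2 + 5 = 51.
Total exposure: 3 + 3 + 3 + 3 + 4 + 1 + 1 + 1 = 19 months.
Gamma(α, β) with Poisson data over total exposure Σt gives posterior Gamma(α+Σx, β+Σt) = Gamma(78, 31).
Posterior mean = α'/β' = 78/31.

78/31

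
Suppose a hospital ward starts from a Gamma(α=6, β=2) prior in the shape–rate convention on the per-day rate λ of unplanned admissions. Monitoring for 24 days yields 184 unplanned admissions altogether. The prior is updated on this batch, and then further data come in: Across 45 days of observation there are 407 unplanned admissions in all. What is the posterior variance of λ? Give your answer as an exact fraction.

597/5041

Total count 184 over total exposure 24 days.
After the first batch: Gamma(6 + 184, 2 + 24) = Gamma(190, 26).
Total count 407 over total exposure 45 days.
After the second batch: Gamma(190 + 407, 26 + 45) = Gamma(597, 71).
Posterior variance = α'/β'² = 597/5041.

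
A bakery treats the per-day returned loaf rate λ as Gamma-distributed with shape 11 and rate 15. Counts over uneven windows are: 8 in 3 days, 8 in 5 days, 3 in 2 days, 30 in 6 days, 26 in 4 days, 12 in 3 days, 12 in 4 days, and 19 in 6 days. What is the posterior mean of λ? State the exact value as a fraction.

Total count: 8 + 8 + 3 + 30 + 26 + 12 + 12 + 19 = 118.
Total exposure: 3 + 5 + 2 + 6 + 4 + 3 + 4 + 6 = 33 days.
Conjugate update: add total count to the shape and total exposure to the rate, giving Gamma(129, 48).
Posterior mean = α'/β' = 129/48 = 43/16.

43/16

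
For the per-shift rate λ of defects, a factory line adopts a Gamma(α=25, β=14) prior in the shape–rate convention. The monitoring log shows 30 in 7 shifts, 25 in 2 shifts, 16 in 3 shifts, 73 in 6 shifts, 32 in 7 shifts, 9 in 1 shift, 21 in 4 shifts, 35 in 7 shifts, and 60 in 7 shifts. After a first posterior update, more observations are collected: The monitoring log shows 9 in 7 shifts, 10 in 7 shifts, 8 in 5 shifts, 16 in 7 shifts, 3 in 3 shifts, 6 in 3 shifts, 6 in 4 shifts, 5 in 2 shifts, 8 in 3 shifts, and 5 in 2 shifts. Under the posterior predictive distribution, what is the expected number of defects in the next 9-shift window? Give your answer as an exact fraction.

3618/101

Total count: 30 + 25 + 16 + 73 + 32 + 9 + 21 + 35 + 60 = 301.
Total exposure: 7 + 2 + 3 + 6 + 7 + 1 + 4 + 7 + 7 = 44 shifts.
After the first batch: Gamma(25 + 301, 14 + 44) = Gamma(326, 58).
Total count: 9 + 10 + 8 + 16 + 3 + 6 + 6 + 5 + 8 + 5 = 76.
Total exposure: 7 + 7 + 5 + 7 + 3 + 3 + 4 + 2 + 3 + 2 = 43 shifts.
After the second batch: Gamma(326 + 76, 58 + 43) = Gamma(402, 101).
Predictive mean over a 9-shift window = T·E[λ|data] = 9·402/101 = 3618/101.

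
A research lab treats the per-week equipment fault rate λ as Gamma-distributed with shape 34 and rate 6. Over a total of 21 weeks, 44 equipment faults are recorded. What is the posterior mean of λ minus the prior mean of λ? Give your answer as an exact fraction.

Total count 44 over total exposure 21 weeks.
By Gamma–Poisson conjugacy, the posterior is Gamma(α + Σx, β + Σt) = Gamma(34 + 44, 6 + 21) = Gamma(78, 27).
Posterior mean = 78/27 = 26/9; prior mean = 34/6 = 17/3. Difference = 26/9 − 17/3 = -25/9.

-25/9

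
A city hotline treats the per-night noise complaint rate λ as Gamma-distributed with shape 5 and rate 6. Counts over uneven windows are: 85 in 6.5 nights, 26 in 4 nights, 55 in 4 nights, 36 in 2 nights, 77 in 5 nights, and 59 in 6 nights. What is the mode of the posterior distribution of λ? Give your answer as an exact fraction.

Total count: 85 + 26 + 55 + 36 + 77 + 59 = 338.
Total exposure: 6.5 + 4 + 4 + 2 + 5 + 6 = 27.5 nights.
Posterior: α' = 5 + 338 = 343, β' = 6 + 27.5 = 67/2.
Posterior mode = (α'−1)/β' = 342/(67/2) = 684/67.

684/67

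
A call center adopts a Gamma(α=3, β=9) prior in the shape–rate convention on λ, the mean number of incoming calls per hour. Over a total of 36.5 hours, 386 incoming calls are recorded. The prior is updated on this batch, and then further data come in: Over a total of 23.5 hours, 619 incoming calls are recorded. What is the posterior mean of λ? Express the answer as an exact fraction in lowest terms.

336/23

Total count 386 over total exposure 36.5 hours.
After the first batch: Gamma(3 + 386, 9 + 36.5) = Gamma(389, 91/2).
Total count 619 over total exposure 23.5 hours.
After the second batch: Gamma(389 + 619, 91/2 + 23.5) = Gamma(1008, 69).
Posterior mean = α'/β' = 1008/69 = 336/23.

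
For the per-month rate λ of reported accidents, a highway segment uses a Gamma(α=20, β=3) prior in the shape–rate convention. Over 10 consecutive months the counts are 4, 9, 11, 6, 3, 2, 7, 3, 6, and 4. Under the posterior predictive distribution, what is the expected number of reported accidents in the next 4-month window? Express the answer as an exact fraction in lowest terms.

Total count: 4 + 9 + 11 + 6 + 3 + 2 + 7 + 3 + 6 + 4 = 55.
Total exposure: 10 months.
The Gamma prior is conjugate for the Poisson rate, so λ | data ~ Gamma(20+55, 3+10) = Gamma(75, 13).
Predictive mean over a 4-month window = T·E[λ|data] = 4·75/13 = 300/13.

300/13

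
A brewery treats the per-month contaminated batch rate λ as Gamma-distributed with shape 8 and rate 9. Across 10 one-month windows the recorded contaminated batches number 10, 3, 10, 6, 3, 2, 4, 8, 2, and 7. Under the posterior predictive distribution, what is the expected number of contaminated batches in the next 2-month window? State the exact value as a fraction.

Total count: 10 + 3 + 10 + 6 + 3 + 2 + 4 + 8 + 2 + 7 = 55.
Total exposure: 10 months.
The Gamma prior is conjugate for the Poisson rate, so λ | data ~ Gamma(8+55, 9+10) = Gamma(63, 19).
Predictive mean over a 2-month window = T·E[λ|data] = 2·63/19 = 126/19.

126/19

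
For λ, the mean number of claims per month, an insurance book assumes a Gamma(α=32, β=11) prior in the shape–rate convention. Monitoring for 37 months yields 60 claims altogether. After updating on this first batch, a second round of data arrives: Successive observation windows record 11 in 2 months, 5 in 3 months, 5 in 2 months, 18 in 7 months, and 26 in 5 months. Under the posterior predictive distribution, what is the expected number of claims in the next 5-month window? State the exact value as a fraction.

785/67

Total count 60 over total exposure 37 months.
After the first batch: Gamma(32 + 60, 11 + 37) = Gamma(92, 48).
Total count: 11 + 5 + 5 + 18 + 26 = 65.
Total exposure: 2 + 3 + 2 + 7 + 5 = 19 months.
After the second batch: Gamma(92 + 65, 48 + 19) = Gamma(157, 67).
Predictive mean over a 5-month window = T·E[λ|data] = 5·157/67 = 785/67.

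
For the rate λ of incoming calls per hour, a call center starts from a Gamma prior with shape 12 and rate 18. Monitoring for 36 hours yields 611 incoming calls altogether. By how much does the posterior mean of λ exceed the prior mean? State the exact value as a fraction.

Total count 611 over total exposure 36 hours.
The Gamma prior is conjugate for the Poisson rate, so λ | data ~ Gamma(12+611, 18+36) = Gamma(623, 54).
Posterior mean = 623/54 = 623/54; prior mean = 12/18 = 2/3. Difference = 623/54 − 2/3 = 587/54.

587/54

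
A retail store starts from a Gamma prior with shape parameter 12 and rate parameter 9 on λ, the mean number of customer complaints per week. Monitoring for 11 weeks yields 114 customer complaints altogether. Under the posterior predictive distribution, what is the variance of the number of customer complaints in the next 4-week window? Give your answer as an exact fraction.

756/25

Total count 114 over total exposure 11 weeks.
The Gamma prior is conjugate for the Poisson rate, so λ | data ~ Gamma(12+114, 9+11) = Gamma(126, 20).
The posterior predictive for a window of length T is Negative Binomial with variance T·α'·(β'+T)/β'² = 4·126·24/400 = 756/25.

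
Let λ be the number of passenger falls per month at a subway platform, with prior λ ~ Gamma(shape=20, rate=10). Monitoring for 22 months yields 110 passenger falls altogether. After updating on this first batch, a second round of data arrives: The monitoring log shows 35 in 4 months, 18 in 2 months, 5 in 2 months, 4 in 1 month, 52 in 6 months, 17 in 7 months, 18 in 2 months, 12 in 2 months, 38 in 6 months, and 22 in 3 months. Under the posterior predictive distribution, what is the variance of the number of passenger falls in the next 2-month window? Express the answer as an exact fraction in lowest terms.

48438/4489

Total count 110 over total exposure 22 months.
After the first batch: Gamma(20 + 110, 10 + 22) = Gamma(130, 32).
Total count: 35 + 18 + 5 + 4 + 52 + 17 + 18 + 12 + 38 + 22 = 221.
Total exposure: 4 + 2 + 2 + 1 + 6 + 7 + 2 + 2 + 6 + 3 = 35 months.
After the second batch: Gamma(130 + 221, 32 + 35) = Gamma(351, 67).
The posterior predictive for a window of length T is Negative Binomial with variance T·α'·(β'+T)/β'² = 2·351·69/4489 = 48438/4489.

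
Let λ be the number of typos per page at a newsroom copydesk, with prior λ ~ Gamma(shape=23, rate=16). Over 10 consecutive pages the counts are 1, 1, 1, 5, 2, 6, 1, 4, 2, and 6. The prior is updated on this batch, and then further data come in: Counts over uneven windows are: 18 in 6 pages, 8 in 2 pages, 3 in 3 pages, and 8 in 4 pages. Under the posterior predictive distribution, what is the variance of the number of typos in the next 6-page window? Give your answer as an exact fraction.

Total count: 1 + 1 + 1 + 5 + 2 + 6 + 1 + 4 + 2 + 6 = 29.
Total exposure: 10 pages.
After the first batch: Gamma(23 + 29, 16 + 10) = Gamma(52, 26).
Total count: 18 + 8 + 3 + 8 = 37.
Total exposure: 6 + 2 + 3 + 4 = 15 pages.
After the second batch: Gamma(52 + 37, 26 + 15) = Gamma(89, 41).
The posterior predictive for a window of length T is Negative Binomial with variance T·α'·(β'+T)/β'² = 6·89·47/1681 = 25098/1681.

25098/1681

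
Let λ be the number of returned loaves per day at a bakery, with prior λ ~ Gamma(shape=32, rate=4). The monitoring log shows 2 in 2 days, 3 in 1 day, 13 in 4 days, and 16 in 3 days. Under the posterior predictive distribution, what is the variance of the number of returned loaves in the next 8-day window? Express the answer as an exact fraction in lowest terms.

Total count: 2 + 3 + 13 + 16 = 34.
Total exposure: 2 + 1 + 4 + 3 = 10 days.
Conjugate update: add total count to the shape and total exposure to the rate, giving Gamma(66, 14).
The posterior predictive for a window of length T is Negative Binomial with variance T·α'·(β'+T)/β'² = 8·66·22/196 = 2904/49.

2904/49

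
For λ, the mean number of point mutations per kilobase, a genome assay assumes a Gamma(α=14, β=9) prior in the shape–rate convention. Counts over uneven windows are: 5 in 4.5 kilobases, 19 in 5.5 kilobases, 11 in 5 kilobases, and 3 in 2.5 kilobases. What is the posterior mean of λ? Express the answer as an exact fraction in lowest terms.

Total count: 5 + 19 + 11 + 3 = 38.
Total exposure: 4.5 + 5.5 + 5 + 2.5 = 17.5 kilobases.
Posterior: α' = 14 + 38 = 52, β' = 9 + 17.5 = 53/2.
Posterior mean = α'/β' = 52/(53/2) = 104/53.

104/53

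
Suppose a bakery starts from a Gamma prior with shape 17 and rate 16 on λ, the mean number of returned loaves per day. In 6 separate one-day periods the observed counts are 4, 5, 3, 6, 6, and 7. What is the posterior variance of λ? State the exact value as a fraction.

12/121

Total count: 4 + 5 + 3 + 6 + 6 + 7 = 31.
Total exposure: 6 days.
By Gamma–Poisson conjugacy, the posterior is Gamma(α + Σx, β + Σt) = Gamma(17 + 31, 16 + 6) = Gamma(48, 22).
Posterior variance = α'/β'² = 48/484 = 12/121.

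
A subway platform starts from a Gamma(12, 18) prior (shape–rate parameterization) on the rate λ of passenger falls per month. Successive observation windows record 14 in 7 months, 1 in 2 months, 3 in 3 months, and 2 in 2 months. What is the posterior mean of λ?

Total count: 14 + 1 + 3 + 2 = 20.
Total exposure: 7 + 2 + 3 + 2 = 14 months.
By Gamma–Poisson conjugacy, the posterior is Gamma(α + Σx, β + Σt) = Gamma(12 + 20, 18 + 14) = Gamma(32, 32).
Posterior mean = α'/β' = 32/32 = 1.

1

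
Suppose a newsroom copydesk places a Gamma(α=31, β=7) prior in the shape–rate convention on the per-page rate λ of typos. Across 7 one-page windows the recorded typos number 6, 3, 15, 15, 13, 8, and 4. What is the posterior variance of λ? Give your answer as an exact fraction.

95/196

Total count: 6 + 3 + 15 + 15 + 13 + 8 + 4 = 64.
Total exposure: 7 pages.
By Gamma–Poisson conjugacy, the posterior is Gamma(α + Σx, β + Σt) = Gamma(31 + 64, 7 + 7) = Gamma(95, 14).
Posterior variance = α'/β'² = 95/196.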